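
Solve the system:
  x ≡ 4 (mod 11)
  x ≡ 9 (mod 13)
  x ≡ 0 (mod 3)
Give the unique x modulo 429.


Moduli 11, 13, 3 are pairwise coprime; by CRT there is a unique solution modulo M = 11 · 13 · 3 = 429.
Solve pairwise, accumulating the modulus:
  Start with x ≡ 4 (mod 11).
  Combine with x ≡ 9 (mod 13): since gcd(11, 13) = 1, we get a unique residue mod 143.
    Write x = 4 + 11·t and substitute into x ≡ 9 (mod 13): 11·t ≡ 9 − 4 = 5 (mod 13).
    The inverse of 11 mod 13 is 6 (since 11·6 = 66 = 5·13 + 1), so t ≡ 6·5 = 30 ≡ 4 (mod 13).
    Then x = 4 + 11·4 = 48, valid modulo lcm(11, 13) = 143: x ≡ 48 (mod 143).
  Combine with x ≡ 0 (mod 3): since gcd(143, 3) = 1, we get a unique residue mod 429.
    Write x = 48 + 143·t and substitute into x ≡ 0 (mod 3): 143·t ≡ 0 − 48 = -48 (mod 3).
    Reduce coefficients mod 3: 2·t ≡ 0 (mod 3).
    The inverse of 2 mod 3 is 2 (since 2·2 = 4 = 1·3 + 1), so t ≡ 2·0 = 0 ≡ 0 (mod 3).
    Then x = 48 + 143·0 = 48, valid modulo lcm(143, 3) = 429: x ≡ 48 (mod 429).
Verify: 48 mod 11 = 4 ✓, 48 mod 13 = 9 ✓, 48 mod 3 = 0 ✓.

x ≡ 48 (mod 429).


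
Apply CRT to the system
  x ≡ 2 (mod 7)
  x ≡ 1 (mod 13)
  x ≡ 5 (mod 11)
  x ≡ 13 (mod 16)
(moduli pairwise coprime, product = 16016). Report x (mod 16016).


Product of moduli M = 7 · 13 · 11 · 16 = 16016.
Merge one congruence at a time:
  Start: x ≡ 2 (mod 7).
  Combine with x ≡ 1 (mod 13); new modulus lcm = 91.
    Write x = 2 + 7·t and substitute into x ≡ 1 (mod 13): 7·t ≡ 1 − 2 = -1 (mod 13).
    Reduce coefficients mod 13: 7·t ≡ 12 (mod 13).
    The inverse of 7 mod 13 is 2 (since 7·2 = 14 = 1·13 + 1), so t ≡ 2·12 = 24 ≡ 11 (mod 13).
    Then x = 2 + 7·11 = 79, valid modulo lcm(7, 13) = 91: x ≡ 79 (mod 91).
  Combine with x ≡ 5 (mod 11); new modulus lcm = 1001.
    Write x = 79 + 91·t and substitute into x ≡ 5 (mod 11): 91·t ≡ 5 − 79 = -74 (mod 11).
    Reduce coefficients mod 11: 3·t ≡ 3 (mod 11).
    The inverse of 3 mod 11 is 4 (since 3·4 = 12 = 1·11 + 1), so t ≡ 4·3 = 12 ≡ 1 (mod 11).
    Then x = 79 + 91·1 = 170, valid modulo lcm(91, 11) = 1001: x ≡ 170 (mod 1001).
  Combine with x ≡ 13 (mod 16); new modulus lcm = 16016.
    Write x = 170 + 1001·t and substitute into x ≡ 13 (mod 16): 1001·t ≡ 13 − 170 = -157 (mod 16).
    Reduce coefficients mod 16: 9·t ≡ 3 (mod 16).
    The inverse of 9 mod 16 is 9 (since 9·9 = 81 = 5·16 + 1), so t ≡ 9·3 = 27 ≡ 11 (mod 16).
    Then x = 170 + 1001·11 = 11181, valid modulo lcm(1001, 16) = 16016: x ≡ 11181 (mod 16016).
Verify against each original: 11181 mod 7 = 2, 11181 mod 13 = 1, 11181 mod 11 = 5, 11181 mod 16 = 13.

x ≡ 11181 (mod 16016).


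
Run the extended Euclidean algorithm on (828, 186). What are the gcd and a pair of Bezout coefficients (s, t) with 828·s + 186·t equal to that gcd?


Euclidean algorithm on (828, 186) — divide until remainder is 0:
  828 = 4 · 186 + 84
  186 = 2 · 84 + 18
  84 = 4 · 18 + 12
  18 = 1 · 12 + 6
  12 = 2 · 6 + 0
gcd(828, 186) = 6.
Track Bezout coefficients alongside the remainders: start with r₀ = 828 = a·1 + b·0 (s = 1, t = 0) and r₁ = 186 = a·0 + b·1 (s = 0, t = 1); each new remainder r_{k+1} = r_{k-1} − q_k·r_k inherits s_{k+1} = s_{k-1} − q_k·s_k, t_{k+1} = t_{k-1} − q_k·t_k, so r_k = a·s_k + b·t_k at every step:
  q = 4: r = 84, s = 1 − 4·0 = 1, t = 0 − 4·1 = -4  (check: 828·1 + 186·(-4) = 84)
  q = 2: r = 18, s = 0 − 2·1 = -2, t = 1 − 2·(-4) = 9  (check: 828·(-2) + 186·9 = 18)
  q = 4: r = 12, s = 1 − 4·(-2) = 9, t = -4 − 4·9 = -40  (check: 828·9 + 186·(-40) = 12)
  q = 1: r = 6, s = -2 − 1·9 = -11, t = 9 − 1·(-40) = 49  (check: 828·(-11) + 186·49 = 6)
The row with r = 6 (the gcd) gives the Bezout coefficients s = -11, t = 49.
Result: 828 · (-11) + 186 · (49) = 6.

gcd(828, 186) = 6; s = -11, t = 49 (check: 828·(-11) + 186·49 = 6).


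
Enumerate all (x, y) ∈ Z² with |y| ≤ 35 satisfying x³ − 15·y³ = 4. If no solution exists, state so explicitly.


The equation is x³ - 15y³ = 4. For fixed y, x³ = 15·y³ + 4, so a solution requires the RHS to be a perfect cube.
Strategy: iterate y from -35 to 35, compute RHS = 15·y³ + 4, and check whether it is a (positive or negative) perfect cube.
Check small values of y:
  y = 0: RHS = 4 is not a perfect cube.
  y = 1: RHS = 19 is not a perfect cube.
  y = -1: RHS = -11 is not a perfect cube.
  y = 2: RHS = 124 is not a perfect cube.
  y = -2: RHS = -116 is not a perfect cube.
  y = 3: RHS = 409 is not a perfect cube.
  y = -3: RHS = -401 is not a perfect cube.
Continuing the search up to |y| = 35 finds no solutions either.
No (x, y) in the scanned range satisfies the equation.

No integer solutions with |y| ≤ 35.


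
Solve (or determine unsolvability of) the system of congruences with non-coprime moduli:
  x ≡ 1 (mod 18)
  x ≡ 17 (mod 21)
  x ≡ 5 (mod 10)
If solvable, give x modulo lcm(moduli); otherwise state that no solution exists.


Moduli 18, 21, 10 are not pairwise coprime, so CRT works modulo lcm(m_i) when all pairwise compatibility conditions hold.
Pairwise compatibility: gcd(m_i, m_j) must divide a_i - a_j for every pair.
Merge one congruence at a time:
  Start: x ≡ 1 (mod 18).
  Combine with x ≡ 17 (mod 21): gcd(18, 21) = 3, and 17 - 1 = 16 is NOT divisible by 3.
    ⇒ system is inconsistent (no integer solution).

No solution (the system is inconsistent).


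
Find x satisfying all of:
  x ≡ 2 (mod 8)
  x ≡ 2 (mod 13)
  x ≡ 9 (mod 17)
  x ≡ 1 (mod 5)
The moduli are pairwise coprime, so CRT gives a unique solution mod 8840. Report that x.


Product of moduli M = 8 · 13 · 17 · 5 = 8840.
Merge one congruence at a time:
  Start: x ≡ 2 (mod 8).
  Combine with x ≡ 2 (mod 13); new modulus lcm = 104.
    Write x = 2 + 8·t and substitute into x ≡ 2 (mod 13): 8·t ≡ 2 − 2 = 0 (mod 13).
    The inverse of 8 mod 13 is 5 (since 8·5 = 40 = 3·13 + 1), so t ≡ 5·0 = 0 ≡ 0 (mod 13).
    Then x = 2 + 8·0 = 2, valid modulo lcm(8, 13) = 104: x ≡ 2 (mod 104).
  Combine with x ≡ 9 (mod 17); new modulus lcm = 1768.
    Write x = 2 + 104·t and substitute into x ≡ 9 (mod 17): 104·t ≡ 9 − 2 = 7 (mod 17).
    Reduce coefficients mod 17: 2·t ≡ 7 (mod 17).
    The inverse of 2 mod 17 is 9 (since 2·9 = 18 = 1·17 + 1), so t ≡ 9·7 = 63 ≡ 12 (mod 17).
    Then x = 2 + 104·12 = 1250, valid modulo lcm(104, 17) = 1768: x ≡ 1250 (mod 1768).
  Combine with x ≡ 1 (mod 5); new modulus lcm = 8840.
    Write x = 1250 + 1768·t and substitute into x ≡ 1 (mod 5): 1768·t ≡ 1 − 1250 = -1249 (mod 5).
    Reduce coefficients mod 5: 3·t ≡ 1 (mod 5).
    The inverse of 3 mod 5 is 2 (since 3·2 = 6 = 1·5 + 1), so t ≡ 2·1 = 2 ≡ 2 (mod 5).
    Then x = 1250 + 1768·2 = 4786, valid modulo lcm(1768, 5) = 8840: x ≡ 4786 (mod 8840).
Verify against each original: 4786 mod 8 = 2, 4786 mod 13 = 2, 4786 mod 17 = 9, 4786 mod 5 = 1.

x ≡ 4786 (mod 8840).


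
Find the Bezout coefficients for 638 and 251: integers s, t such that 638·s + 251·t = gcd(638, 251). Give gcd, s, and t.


Euclidean algorithm on (638, 251) — divide until remainder is 0:
  638 = 2 · 251 + 136
  251 = 1 · 136 + 115
  136 = 1 · 115 + 21
  115 = 5 · 21 + 10
  21 = 2 · 10 + 1
  10 = 10 · 1 + 0
gcd(638, 251) = 1.
Track Bezout coefficients alongside the remainders: start with r₀ = 638 = a·1 + b·0 (s = 1, t = 0) and r₁ = 251 = a·0 + b·1 (s = 0, t = 1); each new remainder r_{k+1} = r_{k-1} − q_k·r_k inherits s_{k+1} = s_{k-1} − q_k·s_k, t_{k+1} = t_{k-1} − q_k·t_k, so r_k = a·s_k + b·t_k at every step:
  q = 2: r = 136, s = 1 − 2·0 = 1, t = 0 − 2·1 = -2  (check: 638·1 + 251·(-2) = 136)
  q = 1: r = 115, s = 0 − 1·1 = -1, t = 1 − 1·(-2) = 3  (check: 638·(-1) + 251·3 = 115)
  q = 1: r = 21, s = 1 − 1·(-1) = 2, t = -2 − 1·3 = -5  (check: 638·2 + 251·(-5) = 21)
  q = 5: r = 10, s = -1 − 5·2 = -11, t = 3 − 5·(-5) = 28  (check: 638·(-11) + 251·28 = 10)
  q = 2: r = 1, s = 2 − 2·(-11) = 24, t = -5 − 2·28 = -61  (check: 638·24 + 251·(-61) = 1)
The row with r = 1 (the gcd) gives the Bezout coefficients s = 24, t = -61.
Result: 638 · (24) + 251 · (-61) = 1.

gcd(638, 251) = 1; s = 24, t = -61 (check: 638·24 + 251·(-61) = 1).


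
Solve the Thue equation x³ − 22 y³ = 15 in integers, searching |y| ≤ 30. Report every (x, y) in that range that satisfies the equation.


The equation is x³ - 22y³ = 15. For fixed y, x³ = 22·y³ + 15, so a solution requires the RHS to be a perfect cube.
Strategy: iterate y from -30 to 30, compute RHS = 22·y³ + 15, and check whether it is a (positive or negative) perfect cube.
Check small values of y:
  y = 0: RHS = 15 is not a perfect cube.
  y = 1: RHS = 37 is not a perfect cube.
  y = -1: RHS = -7 is not a perfect cube.
  y = 2: RHS = 191 is not a perfect cube.
  y = -2: RHS = -161 is not a perfect cube.
  y = 3: RHS = 609 is not a perfect cube.
  y = -3: RHS = -579 is not a perfect cube.
Continuing the search up to |y| = 30 finds no solutions either.
No (x, y) in the scanned range satisfies the equation.

No integer solutions with |y| ≤ 30.


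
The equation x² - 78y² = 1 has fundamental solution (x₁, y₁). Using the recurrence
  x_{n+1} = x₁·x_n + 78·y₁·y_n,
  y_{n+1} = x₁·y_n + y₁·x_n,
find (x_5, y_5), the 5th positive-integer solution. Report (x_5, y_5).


Step 1: Find the fundamental solution (x₁, y₁) of x² - 78y² = 1.
  Expand √78 as a continued fraction. a₀ = ⌊√78⌋ = 8; iterate m_{k+1} = d_k·a_k − m_k, d_{k+1} = (78 − m_{k+1}²)/d_k, a_{k+1} = ⌊(a₀ + m_{k+1})/d_{k+1}⌋ (starting m₀ = 0, d₀ = 1), with convergents p_k = a_k·p_{k-1} + p_{k-2}, q_k = a_k·q_{k-1} + q_{k-2} (p₋₁ = 1, q₋₁ = 0):
  k = 0: a₀ = 8; p₀/q₀ = 8/1; p₀² − 78·q₀² = 64 − 78 = -14.
  k = 1: m = 8, d = 14, a = ⌊(8 + 8)/14⌋ = 1; p/q = (1·8 + 1)/(1·1 + 0) = 9/1; p² − 78·q² = 81 − 78 = 3.
  k = 2: m = 6, d = 3, a = ⌊(8 + 6)/3⌋ = 4; p/q = (4·9 + 8)/(4·1 + 1) = 44/5; p² − 78·q² = 1936 − 1950 = -14.
  k = 3: m = 6, d = 14, a = ⌊(8 + 6)/14⌋ = 1; p/q = (1·44 + 9)/(1·5 + 1) = 53/6; p² − 78·q² = 2809 − 2808 = 1.
  The first convergent with p² − 78·q² = 1 gives the fundamental solution (x₁, y₁) = (53, 6).
Step 2: Apply the recurrence (x_{n+1}, y_{n+1}) = (x₁x_n + 78y₁y_n, x₁y_n + y₁x_n) repeatedly.
  From (x_1, y_1) = (53, 6): x_2 = 53·53 + 78·6·6 = 5617; y_2 = 53·6 + 6·53 = 636.
  From (x_2, y_2) = (5617, 636): x_3 = 53·5617 + 78·6·636 = 595349; y_3 = 53·636 + 6·5617 = 67410.
  From (x_3, y_3) = (595349, 67410): x_4 = 53·595349 + 78·6·67410 = 63101377; y_4 = 53·67410 + 6·595349 = 7144824.
  From (x_4, y_4) = (63101377, 7144824): x_5 = 53·63101377 + 78·6·7144824 = 6688150613; y_5 = 53·7144824 + 6·63101377 = 757283934.
Step 3: Verify x_5² - 78·y_5² = 44731358622172275769 - 44731358622172275768 = 1 (should be 1). ✓

(x_1, y_1) = (53, 6); (x_5, y_5) = (6688150613, 757283934).


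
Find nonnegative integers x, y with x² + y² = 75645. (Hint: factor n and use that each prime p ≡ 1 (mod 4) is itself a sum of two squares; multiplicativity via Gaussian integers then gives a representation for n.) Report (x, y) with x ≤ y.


Step 1: Factor n = 75645 = 3^2 · 5 · 41^2.
Step 2: Check the mod-4 condition on each prime factor: 3 ≡ 3 (mod 4), exponent 2 (must be even); 5 ≡ 1 (mod 4), exponent 1; 41 ≡ 1 (mod 4), exponent 2.
All primes ≡ 3 (mod 4) appear to even exponent (or don't appear), so by the two-squares theorem n IS expressible as a sum of two squares.
Step 3: Build a representation. Group n = k² · m with k = 3 and m = 5 · 41 · 41 = 8405 (a product of primes ≡ 1 (mod 4)); a representation of m scales to one of n via (k·x)² + (k·y)² = k²(x² + y²). Each prime p ≡ 1 (mod 4) is itself a sum of two squares; find a² by testing p − a² for a perfect square:
  5: 5 − 1² = 4 = 2² ⇒ 5 = 1² + 2².
  41: 41 − 1² = 40, 41 − 2² = 37, 41 − 3² = 32, 41 − 4² = 25 = 5² ⇒ 41 = 4² + 5².
  Combine using the Brahmagupta–Fibonacci identity (a² + b²)(c² + d²) = (ac − bd)² + (ad + bc)² = (ac + bd)² + (ad − bc)²:
  5 · 41 = 205: from (1² + 2²)(4² + 5²), take (1·4 − 2·5, 1·5 + 2·4) = (4 − 10, 5 + 8) = (-6, 13); dropping signs (only squares matter) gives (6, 13); check 6² + 13² = 36 + 169 = 205 ✓.
  205 · 41 = 8405: from (6² + 13²)(4² + 5²), take (6·4 − 13·5, 6·5 + 13·4) = (24 − 65, 30 + 52) = (-41, 82); dropping signs (only squares matter) gives (41, 82); check 41² + 82² = 1681 + 6724 = 8405 ✓.
  Scale by k = 3: (3·41, 3·82) = (123, 246).
Step 4: Order so x ≤ y and verify: 123² + 246² = 15129 + 60516 = 75645 = n. ✓

n = 75645 = 123² + 246² (one valid representation with x ≤ y).


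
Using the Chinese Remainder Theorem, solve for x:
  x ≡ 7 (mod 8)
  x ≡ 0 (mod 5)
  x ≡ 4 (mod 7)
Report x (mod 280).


Moduli 8, 5, 7 are pairwise coprime; by CRT there is a unique solution modulo M = 8 · 5 · 7 = 280.
Solve pairwise, accumulating the modulus:
  Start with x ≡ 7 (mod 8).
  Combine with x ≡ 0 (mod 5): since gcd(8, 5) = 1, we get a unique residue mod 40.
    Write x = 7 + 8·t and substitute into x ≡ 0 (mod 5): 8·t ≡ 0 − 7 = -7 (mod 5).
    Reduce coefficients mod 5: 3·t ≡ 3 (mod 5).
    The inverse of 3 mod 5 is 2 (since 3·2 = 6 = 1·5 + 1), so t ≡ 2·3 = 6 ≡ 1 (mod 5).
    Then x = 7 + 8·1 = 15, valid modulo lcm(8, 5) = 40: x ≡ 15 (mod 40).
  Combine with x ≡ 4 (mod 7): since gcd(40, 7) = 1, we get a unique residue mod 280.
    Write x = 15 + 40·t and substitute into x ≡ 4 (mod 7): 40·t ≡ 4 − 15 = -11 (mod 7).
    Reduce coefficients mod 7: 5·t ≡ 3 (mod 7).
    The inverse of 5 mod 7 is 3 (since 5·3 = 15 = 2·7 + 1), so t ≡ 3·3 = 9 ≡ 2 (mod 7).
    Then x = 15 + 40·2 = 95, valid modulo lcm(40, 7) = 280: x ≡ 95 (mod 280).
Verify: 95 mod 8 = 7 ✓, 95 mod 5 = 0 ✓, 95 mod 7 = 4 ✓.

x ≡ 95 (mod 280).


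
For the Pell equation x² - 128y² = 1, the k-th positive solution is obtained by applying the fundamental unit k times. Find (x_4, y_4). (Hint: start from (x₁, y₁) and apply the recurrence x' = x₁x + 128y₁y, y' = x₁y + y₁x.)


Step 1: Find the fundamental solution (x₁, y₁) of x² - 128y² = 1.
  Expand √128 as a continued fraction. a₀ = ⌊√128⌋ = 11; iterate m_{k+1} = d_k·a_k − m_k, d_{k+1} = (128 − m_{k+1}²)/d_k, a_{k+1} = ⌊(a₀ + m_{k+1})/d_{k+1}⌋ (starting m₀ = 0, d₀ = 1), with convergents p_k = a_k·p_{k-1} + p_{k-2}, q_k = a_k·q_{k-1} + q_{k-2} (p₋₁ = 1, q₋₁ = 0):
  k = 0: a₀ = 11; p₀/q₀ = 11/1; p₀² − 128·q₀² = 121 − 128 = -7.
  k = 1: m = 11, d = 7, a = ⌊(11 + 11)/7⌋ = 3; p/q = (3·11 + 1)/(3·1 + 0) = 34/3; p² − 128·q² = 1156 − 1152 = 4.
  k = 2: m = 10, d = 4, a = ⌊(11 + 10)/4⌋ = 5; p/q = (5·34 + 11)/(5·3 + 1) = 181/16; p² − 128·q² = 32761 − 32768 = -7.
  k = 3: m = 10, d = 7, a = ⌊(11 + 10)/7⌋ = 3; p/q = (3·181 + 34)/(3·16 + 3) = 577/51; p² − 128·q² = 332929 − 332928 = 1.
  The first convergent with p² − 128·q² = 1 gives the fundamental solution (x₁, y₁) = (577, 51).
Step 2: Apply the recurrence (x_{n+1}, y_{n+1}) = (x₁x_n + 128y₁y_n, x₁y_n + y₁x_n) repeatedly.
  From (x_1, y_1) = (577, 51): x_2 = 577·577 + 128·51·51 = 665857; y_2 = 577·51 + 51·577 = 58854.
  From (x_2, y_2) = (665857, 58854): x_3 = 577·665857 + 128·51·58854 = 768398401; y_3 = 577·58854 + 51·665857 = 67917465.
  From (x_3, y_3) = (768398401, 67917465): x_4 = 577·768398401 + 128·51·67917465 = 886731088897; y_4 = 577·67917465 + 51·768398401 = 78376695756.
Step 3: Verify x_4² - 128·y_4² = 786292024016459316676609 - 786292024016459316676608 = 1 (should be 1). ✓

(x_1, y_1) = (577, 51); (x_4, y_4) = (886731088897, 78376695756).


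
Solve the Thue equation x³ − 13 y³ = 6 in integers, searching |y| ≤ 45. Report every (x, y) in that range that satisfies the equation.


The equation is x³ - 13y³ = 6. For fixed y, x³ = 13·y³ + 6, so a solution requires the RHS to be a perfect cube.
Strategy: iterate y from -45 to 45, compute RHS = 13·y³ + 6, and check whether it is a (positive or negative) perfect cube.
Check small values of y:
  y = 0: RHS = 6 is not a perfect cube.
  y = 1: RHS = 19 is not a perfect cube.
  y = -1: RHS = -7 is not a perfect cube.
  y = 2: RHS = 110 is not a perfect cube.
  y = -2: RHS = -98 is not a perfect cube.
  y = 3: RHS = 357 is not a perfect cube.
  y = -3: RHS = -345 is not a perfect cube.
Continuing the search up to |y| = 45 finds no solutions either.
No (x, y) in the scanned range satisfies the equation.

No integer solutions with |y| ≤ 45.


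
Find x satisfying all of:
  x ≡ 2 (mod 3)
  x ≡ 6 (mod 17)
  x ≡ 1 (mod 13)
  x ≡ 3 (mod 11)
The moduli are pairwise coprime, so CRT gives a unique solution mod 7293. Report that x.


Product of moduli M = 3 · 17 · 13 · 11 = 7293.
Merge one congruence at a time:
  Start: x ≡ 2 (mod 3).
  Combine with x ≡ 6 (mod 17); new modulus lcm = 51.
    Write x = 2 + 3·t and substitute into x ≡ 6 (mod 17): 3·t ≡ 6 − 2 = 4 (mod 17).
    The inverse of 3 mod 17 is 6 (since 3·6 = 18 = 1·17 + 1), so t ≡ 6·4 = 24 ≡ 7 (mod 17).
    Then x = 2 + 3·7 = 23, valid modulo lcm(3, 17) = 51: x ≡ 23 (mod 51).
  Combine with x ≡ 1 (mod 13); new modulus lcm = 663.
    Write x = 23 + 51·t and substitute into x ≡ 1 (mod 13): 51·t ≡ 1 − 23 = -22 (mod 13).
    Reduce coefficients mod 13: 12·t ≡ 4 (mod 13).
    The inverse of 12 mod 13 is 12 (since 12·12 = 144 = 11·13 + 1), so t ≡ 12·4 = 48 ≡ 9 (mod 13).
    Then x = 23 + 51·9 = 482, valid modulo lcm(51, 13) = 663: x ≡ 482 (mod 663).
  Combine with x ≡ 3 (mod 11); new modulus lcm = 7293.
    Write x = 482 + 663·t and substitute into x ≡ 3 (mod 11): 663·t ≡ 3 − 482 = -479 (mod 11).
    Reduce coefficients mod 11: 3·t ≡ 5 (mod 11).
    The inverse of 3 mod 11 is 4 (since 3·4 = 12 = 1·11 + 1), so t ≡ 4·5 = 20 ≡ 9 (mod 11).
    Then x = 482 + 663·9 = 6449, valid modulo lcm(663, 11) = 7293: x ≡ 6449 (mod 7293).
Verify against each original: 6449 mod 3 = 2, 6449 mod 17 = 6, 6449 mod 13 = 1, 6449 mod 11 = 3.

x ≡ 6449 (mod 7293).


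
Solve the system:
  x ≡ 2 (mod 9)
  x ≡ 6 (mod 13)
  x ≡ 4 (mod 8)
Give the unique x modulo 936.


Moduli 9, 13, 8 are pairwise coprime; by CRT there is a unique solution modulo M = 9 · 13 · 8 = 936.
Solve pairwise, accumulating the modulus:
  Start with x ≡ 2 (mod 9).
  Combine with x ≡ 6 (mod 13): since gcd(9, 13) = 1, we get a unique residue mod 117.
    Write x = 2 + 9·t and substitute into x ≡ 6 (mod 13): 9·t ≡ 6 − 2 = 4 (mod 13).
    The inverse of 9 mod 13 is 3 (since 9·3 = 27 = 2·13 + 1), so t ≡ 3·4 = 12 ≡ 12 (mod 13).
    Then x = 2 + 9·12 = 110, valid modulo lcm(9, 13) = 117: x ≡ 110 (mod 117).
  Combine with x ≡ 4 (mod 8): since gcd(117, 8) = 1, we get a unique residue mod 936.
    Write x = 110 + 117·t and substitute into x ≡ 4 (mod 8): 117·t ≡ 4 − 110 = -106 (mod 8).
    Reduce coefficients mod 8: 5·t ≡ 6 (mod 8).
    The inverse of 5 mod 8 is 5 (since 5·5 = 25 = 3·8 + 1), so t ≡ 5·6 = 30 ≡ 6 (mod 8).
    Then x = 110 + 117·6 = 812, valid modulo lcm(117, 8) = 936: x ≡ 812 (mod 936).
Verify: 812 mod 9 = 2 ✓, 812 mod 13 = 6 ✓, 812 mod 8 = 4 ✓.

x ≡ 812 (mod 936).


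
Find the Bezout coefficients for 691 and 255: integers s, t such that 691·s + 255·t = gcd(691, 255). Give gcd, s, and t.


Euclidean algorithm on (691, 255) — divide until remainder is 0:
  691 = 2 · 255 + 181
  255 = 1 · 181 + 74
  181 = 2 · 74 + 33
  74 = 2 · 33 + 8
  33 = 4 · 8 + 1
  8 = 8 · 1 + 0
gcd(691, 255) = 1.
Track Bezout coefficients alongside the remainders: start with r₀ = 691 = a·1 + b·0 (s = 1, t = 0) and r₁ = 255 = a·0 + b·1 (s = 0, t = 1); each new remainder r_{k+1} = r_{k-1} − q_k·r_k inherits s_{k+1} = s_{k-1} − q_k·s_k, t_{k+1} = t_{k-1} − q_k·t_k, so r_k = a·s_k + b·t_k at every step:
  q = 2: r = 181, s = 1 − 2·0 = 1, t = 0 − 2·1 = -2  (check: 691·1 + 255·(-2) = 181)
  q = 1: r = 74, s = 0 − 1·1 = -1, t = 1 − 1·(-2) = 3  (check: 691·(-1) + 255·3 = 74)
  q = 2: r = 33, s = 1 − 2·(-1) = 3, t = -2 − 2·3 = -8  (check: 691·3 + 255·(-8) = 33)
  q = 2: r = 8, s = -1 − 2·3 = -7, t = 3 − 2·(-8) = 19  (check: 691·(-7) + 255·19 = 8)
  q = 4: r = 1, s = 3 − 4·(-7) = 31, t = -8 − 4·19 = -84  (check: 691·31 + 255·(-84) = 1)
The row with r = 1 (the gcd) gives the Bezout coefficients s = 31, t = -84.
Result: 691 · (31) + 255 · (-84) = 1.

gcd(691, 255) = 1; s = 31, t = -84 (check: 691·31 + 255·(-84) = 1).


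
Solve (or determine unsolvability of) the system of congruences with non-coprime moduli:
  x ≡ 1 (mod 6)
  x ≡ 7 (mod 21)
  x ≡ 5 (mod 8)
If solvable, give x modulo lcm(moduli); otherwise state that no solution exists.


Moduli 6, 21, 8 are not pairwise coprime, so CRT works modulo lcm(m_i) when all pairwise compatibility conditions hold.
Pairwise compatibility: gcd(m_i, m_j) must divide a_i - a_j for every pair.
Merge one congruence at a time:
  Start: x ≡ 1 (mod 6).
  Combine with x ≡ 7 (mod 21): gcd(6, 21) = 3; 7 - 1 = 6, which IS divisible by 3, so compatible.
    Write x = 1 + 6·t and substitute into x ≡ 7 (mod 21): 6·t ≡ 7 − 1 = 6 (mod 21).
    Divide the congruence (and modulus) by g = 3: 2·t ≡ 2 (mod 7).
    The inverse of 2 mod 7 is 4 (since 2·4 = 8 = 1·7 + 1), so t ≡ 4·2 = 8 ≡ 1 (mod 7).
    Then x = 1 + 6·1 = 7, valid modulo lcm(6, 21) = 42: x ≡ 7 (mod 42).
  Combine with x ≡ 5 (mod 8): gcd(42, 8) = 2; 5 - 7 = -2, which IS divisible by 2, so compatible.
    Write x = 7 + 42·t and substitute into x ≡ 5 (mod 8): 42·t ≡ 5 − 7 = -2 (mod 8).
    Divide the congruence (and modulus) by g = 2: 21·t ≡ -1 (mod 4).
    Reduce coefficients mod 4: 1·t ≡ 3 (mod 4).
    So t ≡ 3 (mod 4).
    Then x = 7 + 42·3 = 133, valid modulo lcm(42, 8) = 168: x ≡ 133 (mod 168).
Verify: 133 mod 6 = 1, 133 mod 21 = 7, 133 mod 8 = 5.

x ≡ 133 (mod 168).


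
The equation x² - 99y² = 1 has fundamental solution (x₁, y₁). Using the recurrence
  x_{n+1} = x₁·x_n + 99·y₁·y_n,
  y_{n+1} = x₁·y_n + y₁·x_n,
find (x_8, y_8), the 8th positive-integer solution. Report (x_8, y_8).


Step 1: Find the fundamental solution (x₁, y₁) of x² - 99y² = 1.
  Expand √99 as a continued fraction. a₀ = ⌊√99⌋ = 9; iterate m_{k+1} = d_k·a_k − m_k, d_{k+1} = (99 − m_{k+1}²)/d_k, a_{k+1} = ⌊(a₀ + m_{k+1})/d_{k+1}⌋ (starting m₀ = 0, d₀ = 1), with convergents p_k = a_k·p_{k-1} + p_{k-2}, q_k = a_k·q_{k-1} + q_{k-2} (p₋₁ = 1, q₋₁ = 0):
  k = 0: a₀ = 9; p₀/q₀ = 9/1; p₀² − 99·q₀² = 81 − 99 = -18.
  k = 1: m = 9, d = 18, a = ⌊(9 + 9)/18⌋ = 1; p/q = (1·9 + 1)/(1·1 + 0) = 10/1; p² − 99·q² = 100 − 99 = 1.
  The first convergent with p² − 99·q² = 1 gives the fundamental solution (x₁, y₁) = (10, 1).
Step 2: Apply the recurrence (x_{n+1}, y_{n+1}) = (x₁x_n + 99y₁y_n, x₁y_n + y₁x_n) repeatedly.
  From (x_1, y_1) = (10, 1): x_2 = 10·10 + 99·1·1 = 199; y_2 = 10·1 + 1·10 = 20.
  From (x_2, y_2) = (199, 20): x_3 = 10·199 + 99·1·20 = 3970; y_3 = 10·20 + 1·199 = 399.
  From (x_3, y_3) = (3970, 399): x_4 = 10·3970 + 99·1·399 = 79201; y_4 = 10·399 + 1·3970 = 7960.
  From (x_4, y_4) = (79201, 7960): x_5 = 10·79201 + 99·1·7960 = 1580050; y_5 = 10·7960 + 1·79201 = 158801.
  From (x_5, y_5) = (1580050, 158801): x_6 = 10·1580050 + 99·1·158801 = 31521799; y_6 = 10·158801 + 1·1580050 = 3168060.
  From (x_6, y_6) = (31521799, 3168060): x_7 = 10·31521799 + 99·1·3168060 = 628855930; y_7 = 10·3168060 + 1·31521799 = 63202399.
  From (x_7, y_7) = (628855930, 63202399): x_8 = 10·628855930 + 99·1·63202399 = 12545596801; y_8 = 10·63202399 + 1·628855930 = 1260879920.
Step 3: Verify x_8² - 99·y_8² = 157391999093261433601 - 157391999093261433600 = 1 (should be 1). ✓

(x_1, y_1) = (10, 1); (x_8, y_8) = (12545596801, 1260879920).


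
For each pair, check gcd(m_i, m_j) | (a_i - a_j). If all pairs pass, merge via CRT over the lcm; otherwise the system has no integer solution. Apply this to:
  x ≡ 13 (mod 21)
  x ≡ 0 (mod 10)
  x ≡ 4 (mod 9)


Moduli 21, 10, 9 are not pairwise coprime, so CRT works modulo lcm(m_i) when all pairwise compatibility conditions hold.
Pairwise compatibility: gcd(m_i, m_j) must divide a_i - a_j for every pair.
Merge one congruence at a time:
  Start: x ≡ 13 (mod 21).
  Combine with x ≡ 0 (mod 10): gcd(21, 10) = 1; 0 - 13 = -13, which IS divisible by 1, so compatible.
    Write x = 13 + 21·t and substitute into x ≡ 0 (mod 10): 21·t ≡ 0 − 13 = -13 (mod 10).
    Reduce coefficients mod 10: 1·t ≡ 7 (mod 10).
    So t ≡ 7 (mod 10).
    Then x = 13 + 21·7 = 160, valid modulo lcm(21, 10) = 210: x ≡ 160 (mod 210).
  Combine with x ≡ 4 (mod 9): gcd(210, 9) = 3; 4 - 160 = -156, which IS divisible by 3, so compatible.
    Write x = 160 + 210·t and substitute into x ≡ 4 (mod 9): 210·t ≡ 4 − 160 = -156 (mod 9).
    Divide the congruence (and modulus) by g = 3: 70·t ≡ -52 (mod 3).
    Reduce coefficients mod 3: 1·t ≡ 2 (mod 3).
    So t ≡ 2 (mod 3).
    Then x = 160 + 210·2 = 580, valid modulo lcm(210, 9) = 630: x ≡ 580 (mod 630).
Verify: 580 mod 21 = 13, 580 mod 10 = 0, 580 mod 9 = 4.

x ≡ 580 (mod 630).


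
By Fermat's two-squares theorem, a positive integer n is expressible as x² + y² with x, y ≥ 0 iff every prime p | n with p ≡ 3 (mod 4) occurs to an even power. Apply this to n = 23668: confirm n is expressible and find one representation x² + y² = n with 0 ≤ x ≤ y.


Step 1: Factor n = 23668 = 2^2 · 61 · 97.
Step 2: Check the mod-4 condition on each prime factor: 2 = 2 (special); 61 ≡ 1 (mod 4), exponent 1; 97 ≡ 1 (mod 4), exponent 1.
All primes ≡ 3 (mod 4) appear to even exponent (or don't appear), so by the two-squares theorem n IS expressible as a sum of two squares.
Step 3: Build a representation. Group n = k² · m with k = 2 and m = 61 · 97 = 5917 (a product of primes ≡ 1 (mod 4)); a representation of m scales to one of n via (k·x)² + (k·y)² = k²(x² + y²). Each prime p ≡ 1 (mod 4) is itself a sum of two squares; find a² by testing p − a² for a perfect square:
  61: 61 − 1² = 60, 61 − 2² = 57, 61 − 3² = 52, 61 − 4² = 45, 61 − 5² = 36 = 6² ⇒ 61 = 5² + 6².
  97: 97 − 1² = 96, 97 − 2² = 93, 97 − 3² = 88, 97 − 4² = 81 = 9² ⇒ 97 = 4² + 9².
  Combine using the Brahmagupta–Fibonacci identity (a² + b²)(c² + d²) = (ac − bd)² + (ad + bc)² = (ac + bd)² + (ad − bc)²:
  61 · 97 = 5917: from (5² + 6²)(4² + 9²), take (5·4 − 6·9, 5·9 + 6·4) = (20 − 54, 45 + 24) = (-34, 69); dropping signs (only squares matter) gives (34, 69); check 34² + 69² = 1156 + 4761 = 5917 ✓.
  Scale by k = 2: (2·34, 2·69) = (68, 138).
Step 4: Order so x ≤ y and verify: 68² + 138² = 4624 + 19044 = 23668 = n. ✓

n = 23668 = 68² + 138² (one valid representation with x ≤ y).


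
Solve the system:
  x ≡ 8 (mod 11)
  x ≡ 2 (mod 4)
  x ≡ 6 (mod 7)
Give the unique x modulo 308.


Moduli 11, 4, 7 are pairwise coprime; by CRT there is a unique solution modulo M = 11 · 4 · 7 = 308.
Solve pairwise, accumulating the modulus:
  Start with x ≡ 8 (mod 11).
  Combine with x ≡ 2 (mod 4): since gcd(11, 4) = 1, we get a unique residue mod 44.
    Write x = 8 + 11·t and substitute into x ≡ 2 (mod 4): 11·t ≡ 2 − 8 = -6 (mod 4).
    Reduce coefficients mod 4: 3·t ≡ 2 (mod 4).
    The inverse of 3 mod 4 is 3 (since 3·3 = 9 = 2·4 + 1), so t ≡ 3·2 = 6 ≡ 2 (mod 4).
    Then x = 8 + 11·2 = 30, valid modulo lcm(11, 4) = 44: x ≡ 30 (mod 44).
  Combine with x ≡ 6 (mod 7): since gcd(44, 7) = 1, we get a unique residue mod 308.
    Write x = 30 + 44·t and substitute into x ≡ 6 (mod 7): 44·t ≡ 6 − 30 = -24 (mod 7).
    Reduce coefficients mod 7: 2·t ≡ 4 (mod 7).
    The inverse of 2 mod 7 is 4 (since 2·4 = 8 = 1·7 + 1), so t ≡ 4·4 = 16 ≡ 2 (mod 7).
    Then x = 30 + 44·2 = 118, valid modulo lcm(44, 7) = 308: x ≡ 118 (mod 308).
Verify: 118 mod 11 = 8 ✓, 118 mod 4 = 2 ✓, 118 mod 7 = 6 ✓.

x ≡ 118 (mod 308).


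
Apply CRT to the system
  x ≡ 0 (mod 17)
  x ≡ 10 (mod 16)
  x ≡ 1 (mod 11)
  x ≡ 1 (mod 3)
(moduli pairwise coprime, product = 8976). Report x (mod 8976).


Product of moduli M = 17 · 16 · 11 · 3 = 8976.
Merge one congruence at a time:
  Start: x ≡ 0 (mod 17).
  Combine with x ≡ 10 (mod 16); new modulus lcm = 272.
    Write x = 0 + 17·t and substitute into x ≡ 10 (mod 16): 17·t ≡ 10 − 0 = 10 (mod 16).
    Reduce coefficients mod 16: 1·t ≡ 10 (mod 16).
    So t ≡ 10 (mod 16).
    Then x = 0 + 17·10 = 170, valid modulo lcm(17, 16) = 272: x ≡ 170 (mod 272).
  Combine with x ≡ 1 (mod 11); new modulus lcm = 2992.
    Write x = 170 + 272·t and substitute into x ≡ 1 (mod 11): 272·t ≡ 1 − 170 = -169 (mod 11).
    Reduce coefficients mod 11: 8·t ≡ 7 (mod 11).
    The inverse of 8 mod 11 is 7 (since 8·7 = 56 = 5·11 + 1), so t ≡ 7·7 = 49 ≡ 5 (mod 11).
    Then x = 170 + 272·5 = 1530, valid modulo lcm(272, 11) = 2992: x ≡ 1530 (mod 2992).
  Combine with x ≡ 1 (mod 3); new modulus lcm = 8976.
    Write x = 1530 + 2992·t and substitute into x ≡ 1 (mod 3): 2992·t ≡ 1 − 1530 = -1529 (mod 3).
    Reduce coefficients mod 3: 1·t ≡ 1 (mod 3).
    So t ≡ 1 (mod 3).
    Then x = 1530 + 2992·1 = 4522, valid modulo lcm(2992, 3) = 8976: x ≡ 4522 (mod 8976).
Verify against each original: 4522 mod 17 = 0, 4522 mod 16 = 10, 4522 mod 11 = 1, 4522 mod 3 = 1.

x ≡ 4522 (mod 8976).


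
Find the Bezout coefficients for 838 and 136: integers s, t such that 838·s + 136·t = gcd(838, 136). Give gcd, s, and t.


Euclidean algorithm on (838, 136) — divide until remainder is 0:
  838 = 6 · 136 + 22
  136 = 6 · 22 + 4
  22 = 5 · 4 + 2
  4 = 2 · 2 + 0
gcd(838, 136) = 2.
Track Bezout coefficients alongside the remainders: start with r₀ = 838 = a·1 + b·0 (s = 1, t = 0) and r₁ = 136 = a·0 + b·1 (s = 0, t = 1); each new remainder r_{k+1} = r_{k-1} − q_k·r_k inherits s_{k+1} = s_{k-1} − q_k·s_k, t_{k+1} = t_{k-1} − q_k·t_k, so r_k = a·s_k + b·t_k at every step:
  q = 6: r = 22, s = 1 − 6·0 = 1, t = 0 − 6·1 = -6  (check: 838·1 + 136·(-6) = 22)
  q = 6: r = 4, s = 0 − 6·1 = -6, t = 1 − 6·(-6) = 37  (check: 838·(-6) + 136·37 = 4)
  q = 5: r = 2, s = 1 − 5·(-6) = 31, t = -6 − 5·37 = -191  (check: 838·31 + 136·(-191) = 2)
The row with r = 2 (the gcd) gives the Bezout coefficients s = 31, t = -191.
Result: 838 · (31) + 136 · (-191) = 2.

gcd(838, 136) = 2; s = 31, t = -191 (check: 838·31 + 136·(-191) = 2).


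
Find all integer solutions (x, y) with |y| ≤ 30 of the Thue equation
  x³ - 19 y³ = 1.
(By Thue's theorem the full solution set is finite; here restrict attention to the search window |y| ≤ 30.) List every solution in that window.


The equation is x³ - 19y³ = 1. For fixed y, x³ = 19·y³ + 1, so a solution requires the RHS to be a perfect cube.
Strategy: iterate y from -30 to 30, compute RHS = 19·y³ + 1, and check whether it is a (positive or negative) perfect cube.
Check small values of y:
  y = 0: RHS = 1 = (1)³ ⇒ x = 1 works.
  y = 1: RHS = 20 is not a perfect cube.
  y = -1: RHS = -18 is not a perfect cube.
  y = 2: RHS = 153 is not a perfect cube.
  y = -2: RHS = -151 is not a perfect cube.
  y = 3: RHS = 514 is not a perfect cube.
  y = -3: RHS = -512 = (-8)³ ⇒ x = -8 works.
Continuing the search up to |y| = 30 finds no further solutions beyond those listed.
Collected solutions: (1, 0), (-8, -3).

Solutions (with |y| ≤ 30): (1, 0), (-8, -3).


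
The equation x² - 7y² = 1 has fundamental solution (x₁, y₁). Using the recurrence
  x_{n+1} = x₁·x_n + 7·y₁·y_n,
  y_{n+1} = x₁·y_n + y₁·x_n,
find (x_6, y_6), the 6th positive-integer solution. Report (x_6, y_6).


Step 1: Find the fundamental solution (x₁, y₁) of x² - 7y² = 1.
  Expand √7 as a continued fraction. a₀ = ⌊√7⌋ = 2; iterate m_{k+1} = d_k·a_k − m_k, d_{k+1} = (7 − m_{k+1}²)/d_k, a_{k+1} = ⌊(a₀ + m_{k+1})/d_{k+1}⌋ (starting m₀ = 0, d₀ = 1), with convergents p_k = a_k·p_{k-1} + p_{k-2}, q_k = a_k·q_{k-1} + q_{k-2} (p₋₁ = 1, q₋₁ = 0):
  k = 0: a₀ = 2; p₀/q₀ = 2/1; p₀² − 7·q₀² = 4 − 7 = -3.
  k = 1: m = 2, d = 3, a = ⌊(2 + 2)/3⌋ = 1; p/q = (1·2 + 1)/(1·1 + 0) = 3/1; p² − 7·q² = 9 − 7 = 2.
  k = 2: m = 1, d = 2, a = ⌊(2 + 1)/2⌋ = 1; p/q = (1·3 + 2)/(1·1 + 1) = 5/2; p² − 7·q² = 25 − 28 = -3.
  k = 3: m = 1, d = 3, a = ⌊(2 + 1)/3⌋ = 1; p/q = (1·5 + 3)/(1·2 + 1) = 8/3; p² − 7·q² = 64 − 63 = 1.
  The first convergent with p² − 7·q² = 1 gives the fundamental solution (x₁, y₁) = (8, 3).
Step 2: Apply the recurrence (x_{n+1}, y_{n+1}) = (x₁x_n + 7y₁y_n, x₁y_n + y₁x_n) repeatedly.
  From (x_1, y_1) = (8, 3): x_2 = 8·8 + 7·3·3 = 127; y_2 = 8·3 + 3·8 = 48.
  From (x_2, y_2) = (127, 48): x_3 = 8·127 + 7·3·48 = 2024; y_3 = 8·48 + 3·127 = 765.
  From (x_3, y_3) = (2024, 765): x_4 = 8·2024 + 7·3·765 = 32257; y_4 = 8·765 + 3·2024 = 12192.
  From (x_4, y_4) = (32257, 12192): x_5 = 8·32257 + 7·3·12192 = 514088; y_5 = 8·12192 + 3·32257 = 194307.
  From (x_5, y_5) = (514088, 194307): x_6 = 8·514088 + 7·3·194307 = 8193151; y_6 = 8·194307 + 3·514088 = 3096720.
Step 3: Verify x_6² - 7·y_6² = 67127723308801 - 67127723308800 = 1 (should be 1). ✓

(x_1, y_1) = (8, 3); (x_6, y_6) = (8193151, 3096720).


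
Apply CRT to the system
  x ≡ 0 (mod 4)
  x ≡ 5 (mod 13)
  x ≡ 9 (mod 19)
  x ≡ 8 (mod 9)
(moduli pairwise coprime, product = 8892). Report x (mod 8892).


Product of moduli M = 4 · 13 · 19 · 9 = 8892.
Merge one congruence at a time:
  Start: x ≡ 0 (mod 4).
  Combine with x ≡ 5 (mod 13); new modulus lcm = 52.
    Write x = 0 + 4·t and substitute into x ≡ 5 (mod 13): 4·t ≡ 5 − 0 = 5 (mod 13).
    The inverse of 4 mod 13 is 10 (since 4·10 = 40 = 3·13 + 1), so t ≡ 10·5 = 50 ≡ 11 (mod 13).
    Then x = 0 + 4·11 = 44, valid modulo lcm(4, 13) = 52: x ≡ 44 (mod 52).
  Combine with x ≡ 9 (mod 19); new modulus lcm = 988.
    Write x = 44 + 52·t and substitute into x ≡ 9 (mod 19): 52·t ≡ 9 − 44 = -35 (mod 19).
    Reduce coefficients mod 19: 14·t ≡ 3 (mod 19).
    The inverse of 14 mod 19 is 15 (since 14·15 = 210 = 11·19 + 1), so t ≡ 15·3 = 45 ≡ 7 (mod 19).
    Then x = 44 + 52·7 = 408, valid modulo lcm(52, 19) = 988: x ≡ 408 (mod 988).
  Combine with x ≡ 8 (mod 9); new modulus lcm = 8892.
    Write x = 408 + 988·t and substitute into x ≡ 8 (mod 9): 988·t ≡ 8 − 408 = -400 (mod 9).
    Reduce coefficients mod 9: 7·t ≡ 5 (mod 9).
    The inverse of 7 mod 9 is 4 (since 7·4 = 28 = 3·9 + 1), so t ≡ 4·5 = 20 ≡ 2 (mod 9).
    Then x = 408 + 988·2 = 2384, valid modulo lcm(988, 9) = 8892: x ≡ 2384 (mod 8892).
Verify against each original: 2384 mod 4 = 0, 2384 mod 13 = 5, 2384 mod 19 = 9, 2384 mod 9 = 8.

x ≡ 2384 (mod 8892).


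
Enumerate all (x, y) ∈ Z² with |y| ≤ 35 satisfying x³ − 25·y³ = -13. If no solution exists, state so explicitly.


The equation is x³ - 25y³ = -13. For fixed y, x³ = 25·y³ − 13, so a solution requires the RHS to be a perfect cube.
Strategy: iterate y from -35 to 35, compute RHS = 25·y³ − 13, and check whether it is a (positive or negative) perfect cube.
Check small values of y:
  y = 0: RHS = -13 is not a perfect cube.
  y = 1: RHS = 12 is not a perfect cube.
  y = -1: RHS = -38 is not a perfect cube.
  y = 2: RHS = 187 is not a perfect cube.
  y = -2: RHS = -213 is not a perfect cube.
  y = 3: RHS = 662 is not a perfect cube.
  y = -3: RHS = -688 is not a perfect cube.
Continuing the search up to |y| = 35 finds no solutions either.
No (x, y) in the scanned range satisfies the equation.

No integer solutions with |y| ≤ 35.


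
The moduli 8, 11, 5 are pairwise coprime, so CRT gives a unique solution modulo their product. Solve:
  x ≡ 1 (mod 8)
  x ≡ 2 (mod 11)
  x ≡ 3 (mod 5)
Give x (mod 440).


Moduli 8, 11, 5 are pairwise coprime; by CRT there is a unique solution modulo M = 8 · 11 · 5 = 440.
Solve pairwise, accumulating the modulus:
  Start with x ≡ 1 (mod 8).
  Combine with x ≡ 2 (mod 11): since gcd(8, 11) = 1, we get a unique residue mod 88.
    Write x = 1 + 8·t and substitute into x ≡ 2 (mod 11): 8·t ≡ 2 − 1 = 1 (mod 11).
    The inverse of 8 mod 11 is 7 (since 8·7 = 56 = 5·11 + 1), so t ≡ 7·1 = 7 ≡ 7 (mod 11).
    Then x = 1 + 8·7 = 57, valid modulo lcm(8, 11) = 88: x ≡ 57 (mod 88).
  Combine with x ≡ 3 (mod 5): since gcd(88, 5) = 1, we get a unique residue mod 440.
    Write x = 57 + 88·t and substitute into x ≡ 3 (mod 5): 88·t ≡ 3 − 57 = -54 (mod 5).
    Reduce coefficients mod 5: 3·t ≡ 1 (mod 5).
    The inverse of 3 mod 5 is 2 (since 3·2 = 6 = 1·5 + 1), so t ≡ 2·1 = 2 ≡ 2 (mod 5).
    Then x = 57 + 88·2 = 233, valid modulo lcm(88, 5) = 440: x ≡ 233 (mod 440).
Verify: 233 mod 8 = 1 ✓, 233 mod 11 = 2 ✓, 233 mod 5 = 3 ✓.

x ≡ 233 (mod 440).


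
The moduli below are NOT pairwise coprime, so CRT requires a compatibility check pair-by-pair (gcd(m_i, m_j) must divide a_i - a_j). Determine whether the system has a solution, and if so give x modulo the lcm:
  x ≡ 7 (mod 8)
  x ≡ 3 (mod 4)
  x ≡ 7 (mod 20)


Moduli 8, 4, 20 are not pairwise coprime, so CRT works modulo lcm(m_i) when all pairwise compatibility conditions hold.
Pairwise compatibility: gcd(m_i, m_j) must divide a_i - a_j for every pair.
Merge one congruence at a time:
  Start: x ≡ 7 (mod 8).
  Combine with x ≡ 3 (mod 4): gcd(8, 4) = 4; 3 - 7 = -4, which IS divisible by 4, so compatible.
    Write x = 7 + 8·t and substitute into x ≡ 3 (mod 4): 8·t ≡ 3 − 7 = -4 (mod 4).
    Divide the congruence (and modulus) by g = 4: 2·t ≡ -1 (mod 1).
    Modulo 1 every t works; take t = 0.
    Then x = 7 + 8·0 = 7, valid modulo lcm(8, 4) = 8: x ≡ 7 (mod 8).
  Combine with x ≡ 7 (mod 20): gcd(8, 20) = 4; 7 - 7 = 0, which IS divisible by 4, so compatible.
    Write x = 7 + 8·t and substitute into x ≡ 7 (mod 20): 8·t ≡ 7 − 7 = 0 (mod 20).
    Divide the congruence (and modulus) by g = 4: 2·t ≡ 0 (mod 5).
    The inverse of 2 mod 5 is 3 (since 2·3 = 6 = 1·5 + 1), so t ≡ 3·0 = 0 ≡ 0 (mod 5).
    Then x = 7 + 8·0 = 7, valid modulo lcm(8, 20) = 40: x ≡ 7 (mod 40).
Verify: 7 mod 8 = 7, 7 mod 4 = 3, 7 mod 20 = 7.

x ≡ 7 (mod 40).


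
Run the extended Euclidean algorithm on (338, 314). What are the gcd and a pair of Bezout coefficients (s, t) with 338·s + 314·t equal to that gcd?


Euclidean algorithm on (338, 314) — divide until remainder is 0:
  338 = 1 · 314 + 24
  314 = 13 · 24 + 2
  24 = 12 · 2 + 0
gcd(338, 314) = 2.
Track Bezout coefficients alongside the remainders: start with r₀ = 338 = a·1 + b·0 (s = 1, t = 0) and r₁ = 314 = a·0 + b·1 (s = 0, t = 1); each new remainder r_{k+1} = r_{k-1} − q_k·r_k inherits s_{k+1} = s_{k-1} − q_k·s_k, t_{k+1} = t_{k-1} − q_k·t_k, so r_k = a·s_k + b·t_k at every step:
  q = 1: r = 24, s = 1 − 1·0 = 1, t = 0 − 1·1 = -1  (check: 338·1 + 314·(-1) = 24)
  q = 13: r = 2, s = 0 − 13·1 = -13, t = 1 − 13·(-1) = 14  (check: 338·(-13) + 314·14 = 2)
The row with r = 2 (the gcd) gives the Bezout coefficients s = -13, t = 14.
Result: 338 · (-13) + 314 · (14) = 2.

gcd(338, 314) = 2; s = -13, t = 14 (check: 338·(-13) + 314·14 = 2).


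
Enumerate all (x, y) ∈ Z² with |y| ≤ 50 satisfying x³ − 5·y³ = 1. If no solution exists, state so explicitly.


The equation is x³ - 5y³ = 1. For fixed y, x³ = 5·y³ + 1, so a solution requires the RHS to be a perfect cube.
Strategy: iterate y from -50 to 50, compute RHS = 5·y³ + 1, and check whether it is a (positive or negative) perfect cube.
Check small values of y:
  y = 0: RHS = 1 = (1)³ ⇒ x = 1 works.
  y = 1: RHS = 6 is not a perfect cube.
  y = -1: RHS = -4 is not a perfect cube.
  y = 2: RHS = 41 is not a perfect cube.
  y = -2: RHS = -39 is not a perfect cube.
  y = 3: RHS = 136 is not a perfect cube.
  y = -3: RHS = -134 is not a perfect cube.
Continuing the search up to |y| = 50 finds no further solutions beyond those listed.
Collected solutions: (1, 0).

Solutions (with |y| ≤ 50): (1, 0).
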